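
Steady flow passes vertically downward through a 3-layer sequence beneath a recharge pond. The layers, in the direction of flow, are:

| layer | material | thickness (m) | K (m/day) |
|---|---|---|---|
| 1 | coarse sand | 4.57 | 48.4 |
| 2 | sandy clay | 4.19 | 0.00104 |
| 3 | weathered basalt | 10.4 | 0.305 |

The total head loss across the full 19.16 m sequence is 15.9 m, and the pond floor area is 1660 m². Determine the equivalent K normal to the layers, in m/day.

Flow is perpendicular to layering, so the layers act in series and the equivalent K is the thickness-weighted harmonic mean.
Total thickness L = 4.57 + 4.19 + 10.4 = 19.16 m.
Σ(b_i/K_i) = 4.57/48.4 + 4.19/0.00104 + 10.4/0.305 = 4063 d.
K_eq = L / Σ(b_i/K_i) = 19.16 / 4063 = 0.004716 m/day.

0.00472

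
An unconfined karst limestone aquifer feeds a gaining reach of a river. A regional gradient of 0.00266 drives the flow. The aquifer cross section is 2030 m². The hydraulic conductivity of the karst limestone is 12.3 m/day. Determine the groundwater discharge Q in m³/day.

66.4

Hydraulic gradient i = 0.00266.
Darcy's law: Q = K · A · i = 12.30 × 2030 × 0.002660 = 66.42 m³/day.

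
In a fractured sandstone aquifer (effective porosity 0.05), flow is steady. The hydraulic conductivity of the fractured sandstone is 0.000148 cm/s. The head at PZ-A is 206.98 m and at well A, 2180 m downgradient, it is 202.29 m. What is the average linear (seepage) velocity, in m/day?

0.00550

Convert K: 0.000148 cm/s × 864 = 0.1279 m/day.
Hydraulic gradient i = (206.98 − 202.29) / 2180 = 4.69 / 2180 = 0.002151.
Darcy flux q = K · i = 0.1279 × 0.002151 = 0.0002751 m/day.
Seepage velocity v = q / n_e = 0.0002751 / 0.05 = 0.005502 m/day.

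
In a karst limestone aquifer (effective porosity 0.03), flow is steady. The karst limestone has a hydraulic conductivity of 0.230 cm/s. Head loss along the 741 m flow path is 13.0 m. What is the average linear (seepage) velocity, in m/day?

Convert K: 0.230 cm/s × 864 = 198.7 m/day.
Hydraulic gradient i = Δh / L = 13.0 / 741 = 0.01754.
Darcy flux q = K · i = 198.7 × 0.01754 = 3.486 m/day.
Seepage velocity v = q / n_e = 3.486 / 0.03 = 116.2 m/day.

116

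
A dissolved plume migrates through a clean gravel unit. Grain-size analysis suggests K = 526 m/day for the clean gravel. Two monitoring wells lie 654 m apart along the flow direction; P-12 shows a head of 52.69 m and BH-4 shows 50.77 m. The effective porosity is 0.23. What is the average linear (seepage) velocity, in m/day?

6.71

Hydraulic gradient i = (52.69 − 50.77) / 654 = 1.92 / 654 = 0.002936.
Darcy flux q = K · i = 526.0 × 0.002936 = 1.544 m/day.
Seepage velocity v = q / n_e = 1.544 / 0.23 = 6.714 m/day.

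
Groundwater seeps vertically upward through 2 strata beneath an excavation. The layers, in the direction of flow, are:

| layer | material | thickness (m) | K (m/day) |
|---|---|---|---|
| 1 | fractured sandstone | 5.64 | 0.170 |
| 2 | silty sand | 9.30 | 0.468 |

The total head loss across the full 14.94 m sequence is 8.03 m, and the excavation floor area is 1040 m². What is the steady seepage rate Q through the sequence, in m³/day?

Flow is perpendicular to layering, so the layers act in series and the equivalent K is the thickness-weighted harmonic mean.
Total thickness L = 5.64 + 9.30 = 14.94 m.
Σ(b_i/K_i) = 5.64/0.170 + 9.30/0.468 = 53.05 d.
K_eq = L / Σ(b_i/K_i) = 14.94 / 53.05 = 0.2816 m/day.
Q = K_eq · A · (Δh/L) = 0.2816 × 1040 × (8.03/14.94) = 157.4 m³/day.

157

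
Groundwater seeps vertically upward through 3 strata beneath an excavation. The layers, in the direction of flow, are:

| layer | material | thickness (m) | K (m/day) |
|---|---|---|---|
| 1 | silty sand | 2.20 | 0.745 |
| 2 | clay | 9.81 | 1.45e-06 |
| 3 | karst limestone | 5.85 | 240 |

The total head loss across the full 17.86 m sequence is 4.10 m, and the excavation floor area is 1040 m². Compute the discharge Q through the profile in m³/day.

0.000630

Flow is perpendicular to layering, so the layers act in series and the equivalent K is the thickness-weighted harmonic mean.
Total thickness L = 2.20 + 9.81 + 5.85 = 17.86 m.
Σ(b_i/K_i) = 2.20/0.745 + 9.81/1.45e-06 + 5.85/240 = 6.766e+06 d.
K_eq = L / Σ(b_i/K_i) = 17.86 / 6.766e+06 = 2.640e-06 m/day.
Q = K_eq · A · (Δh/L) = 2.640e-06 × 1040 × (4.10/17.86) = 0.0006303 m³/day.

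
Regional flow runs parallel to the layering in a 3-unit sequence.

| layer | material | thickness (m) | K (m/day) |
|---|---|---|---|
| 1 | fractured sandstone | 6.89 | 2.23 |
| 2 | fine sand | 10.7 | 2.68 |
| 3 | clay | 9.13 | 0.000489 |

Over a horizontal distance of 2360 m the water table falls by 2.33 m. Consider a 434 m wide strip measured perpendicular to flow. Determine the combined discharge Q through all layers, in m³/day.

Flow is parallel to layering, so each bed carries its own Darcy discharge and the transmissivities add.
Σ(K_i·b_i) = 2.23×6.89 + 2.68×10.7 + 0.000489×9.13 = 44.05 m²/day.
Hydraulic gradient i = Δh / L = 2.33 / 2360 = 0.0009873.
Q = Σ(K_i·b_i) · W · i = 44.05 × 434 × 0.0009873 = 18.87 m³/day.

18.9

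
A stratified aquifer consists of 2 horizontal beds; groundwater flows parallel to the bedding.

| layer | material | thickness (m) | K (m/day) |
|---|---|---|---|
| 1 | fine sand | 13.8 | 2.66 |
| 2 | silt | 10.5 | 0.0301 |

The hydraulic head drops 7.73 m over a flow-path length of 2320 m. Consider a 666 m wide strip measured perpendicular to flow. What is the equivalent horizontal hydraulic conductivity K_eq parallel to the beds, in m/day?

Flow is parallel to layering, so each bed carries its own Darcy discharge and the transmissivities add.
Σ(K_i·b_i) = 2.66×13.8 + 0.0301×10.5 = 37.02 m²/day.
Total thickness b = 24.30 m, so K_eq = Σ(K_i·b_i)/b = 1.524 m/day.

1.52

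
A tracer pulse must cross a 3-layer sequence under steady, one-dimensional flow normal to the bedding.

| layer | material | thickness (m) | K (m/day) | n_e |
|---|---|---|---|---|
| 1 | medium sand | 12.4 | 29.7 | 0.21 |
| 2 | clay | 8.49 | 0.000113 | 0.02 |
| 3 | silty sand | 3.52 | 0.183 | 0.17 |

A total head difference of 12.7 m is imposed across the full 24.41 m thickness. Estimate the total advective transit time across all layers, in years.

54.6

With flow normal to the layers, continuity requires the same specific discharge q through every layer.
Σ(b_i/K_i) = 12.4/29.7 + 8.49/0.000113 + 3.52/0.183 = 75152 d.
q = Δh / Σ(b_i/K_i) = 12.7 / 75152 = 0.0001690 m/day.
In each layer the seepage velocity is v_i = q/n_i, so the layer transit time is t_i = b_i·n_i / q:
  layer 1 (medium sand): t_1 = 12.4 × 0.21 / 0.0001690 = 15409 d
  layer 2 (clay): t_2 = 8.49 × 0.02 / 0.0001690 = 1005 d
  layer 3 (silty sand): t_3 = 3.52 × 0.17 / 0.0001690 = 3541 d
Total t = Σ t_i = 19955 days = 54.63 years.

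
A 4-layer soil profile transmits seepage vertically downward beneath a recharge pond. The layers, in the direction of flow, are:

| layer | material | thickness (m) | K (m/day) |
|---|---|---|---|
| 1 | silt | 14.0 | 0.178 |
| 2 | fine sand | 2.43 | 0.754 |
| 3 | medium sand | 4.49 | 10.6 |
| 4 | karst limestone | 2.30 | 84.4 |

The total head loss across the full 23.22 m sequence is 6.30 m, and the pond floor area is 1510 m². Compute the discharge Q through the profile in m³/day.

Flow is perpendicular to layering, so the layers act in series and the equivalent K is the thickness-weighted harmonic mean.
Total thickness L = 14.0 + 2.43 + 4.49 + 2.30 = 23.22 m.
Σ(b_i/K_i) = 14.0/0.178 + 2.43/0.754 + 4.49/10.6 + 2.30/84.4 = 82.33 d.
K_eq = L / Σ(b_i/K_i) = 23.22 / 82.33 = 0.2821 m/day.
Q = K_eq · A · (Δh/L) = 0.2821 × 1510 × (6.30/23.22) = 115.6 m³/day.

116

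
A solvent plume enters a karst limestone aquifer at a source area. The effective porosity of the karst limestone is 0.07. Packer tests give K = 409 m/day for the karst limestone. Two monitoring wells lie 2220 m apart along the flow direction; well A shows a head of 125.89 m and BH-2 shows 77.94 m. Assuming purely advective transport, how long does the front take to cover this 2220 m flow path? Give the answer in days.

Hydraulic gradient i = (125.89 − 77.94) / 2220 = 47.95 / 2220 = 0.02160.
Darcy flux q = K · i = 409.0 × 0.02160 = 8.834 m/day.
Seepage velocity v = q / n_e = 8.834 / 0.07 = 126.2 m/day.
Travel time t = L / v = 2220 / 126.2 = 17.59 days.

17.6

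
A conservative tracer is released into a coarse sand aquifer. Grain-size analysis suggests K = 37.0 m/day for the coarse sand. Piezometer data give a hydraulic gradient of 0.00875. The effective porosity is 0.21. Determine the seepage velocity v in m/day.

Hydraulic gradient i = 0.00875.
Darcy flux q = K · i = 37.00 × 0.008750 = 0.3238 m/day.
Seepage velocity v = q / n_e = 0.3238 / 0.21 = 1.542 m/day.

1.54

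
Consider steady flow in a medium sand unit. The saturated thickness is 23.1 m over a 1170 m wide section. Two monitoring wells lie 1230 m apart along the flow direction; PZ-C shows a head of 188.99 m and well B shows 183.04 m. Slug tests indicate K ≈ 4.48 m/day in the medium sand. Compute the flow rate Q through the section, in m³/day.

586

Cross-sectional area A = 1170 × 23.1 = 27027 m².
Hydraulic gradient i = (188.99 − 183.04) / 1230 = 5.95 / 1230 = 0.004837.
Darcy's law: Q = K · A · i = 4.480 × 27027 × 0.004837 = 585.7 m³/day.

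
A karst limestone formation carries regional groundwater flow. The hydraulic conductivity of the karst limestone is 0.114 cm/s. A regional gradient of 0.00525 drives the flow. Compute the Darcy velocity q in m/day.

Convert K: 0.114 cm/s × 864 = 98.50 m/day.
Hydraulic gradient i = 0.00525.
Specific discharge q = K · i = 98.50 × 0.005250 = 0.5171 m/day.

0.517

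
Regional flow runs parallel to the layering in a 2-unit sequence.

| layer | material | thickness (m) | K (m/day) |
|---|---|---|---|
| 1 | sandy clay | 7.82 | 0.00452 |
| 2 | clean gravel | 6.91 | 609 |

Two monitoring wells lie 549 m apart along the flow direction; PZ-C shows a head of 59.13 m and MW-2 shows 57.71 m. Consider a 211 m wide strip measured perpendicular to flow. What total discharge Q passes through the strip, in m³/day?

Flow is parallel to layering, so each bed carries its own Darcy discharge and the transmissivities add.
Σ(K_i·b_i) = 0.00452×7.82 + 609×6.91 = 4208 m²/day.
Hydraulic gradient i = (59.13 − 57.71) / 549 = 1.42 / 549 = 0.002587.
Q = Σ(K_i·b_i) · W · i = 4208 × 211 × 0.002587 = 2297 m³/day.

2300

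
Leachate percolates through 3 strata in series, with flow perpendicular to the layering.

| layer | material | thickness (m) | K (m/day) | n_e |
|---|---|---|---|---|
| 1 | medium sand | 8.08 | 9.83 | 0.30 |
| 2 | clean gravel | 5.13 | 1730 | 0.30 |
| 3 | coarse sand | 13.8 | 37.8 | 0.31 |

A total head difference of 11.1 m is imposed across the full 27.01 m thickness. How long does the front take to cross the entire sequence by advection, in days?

With flow normal to the layers, continuity requires the same specific discharge q through every layer.
Σ(b_i/K_i) = 8.08/9.83 + 5.13/1730 + 13.8/37.8 = 1.190 d.
q = Δh / Σ(b_i/K_i) = 11.1 / 1.190 = 9.328 m/day.
In each layer the seepage velocity is v_i = q/n_i, so the layer transit time is t_i = b_i·n_i / q:
  layer 1 (medium sand): t_1 = 8.08 × 0.30 / 9.328 = 0.2599 d
  layer 2 (clean gravel): t_2 = 5.13 × 0.30 / 9.328 = 0.1650 d
  layer 3 (coarse sand): t_3 = 13.8 × 0.31 / 9.328 = 0.4586 d
Total t = Σ t_i = 0.8835 days.

0.884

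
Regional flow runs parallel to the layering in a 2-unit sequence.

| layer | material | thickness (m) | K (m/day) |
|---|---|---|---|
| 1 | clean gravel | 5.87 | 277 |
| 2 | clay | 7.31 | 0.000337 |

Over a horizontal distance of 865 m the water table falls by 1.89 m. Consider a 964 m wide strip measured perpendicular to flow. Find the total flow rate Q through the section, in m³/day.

Flow is parallel to layering, so each bed carries its own Darcy discharge and the transmissivities add.
Σ(K_i·b_i) = 277×5.87 + 0.000337×7.31 = 1626 m²/day.
Hydraulic gradient i = Δh / L = 1.89 / 865 = 0.002185.
Q = Σ(K_i·b_i) · W · i = 1626 × 964 × 0.002185 = 3425 m³/day.

3420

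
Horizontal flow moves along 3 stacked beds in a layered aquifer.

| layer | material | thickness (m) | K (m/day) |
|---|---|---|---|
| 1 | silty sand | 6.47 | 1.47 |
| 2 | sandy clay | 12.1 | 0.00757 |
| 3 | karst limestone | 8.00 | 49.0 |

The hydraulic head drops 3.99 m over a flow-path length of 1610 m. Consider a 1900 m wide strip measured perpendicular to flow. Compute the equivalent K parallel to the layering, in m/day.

Flow is parallel to layering, so each bed carries its own Darcy discharge and the transmissivities add.
Σ(K_i·b_i) = 1.47×6.47 + 0.00757×12.1 + 49.0×8.00 = 401.6 m²/day.
Total thickness b = 26.57 m, so K_eq = Σ(K_i·b_i)/b = 15.11 m/day.

15.1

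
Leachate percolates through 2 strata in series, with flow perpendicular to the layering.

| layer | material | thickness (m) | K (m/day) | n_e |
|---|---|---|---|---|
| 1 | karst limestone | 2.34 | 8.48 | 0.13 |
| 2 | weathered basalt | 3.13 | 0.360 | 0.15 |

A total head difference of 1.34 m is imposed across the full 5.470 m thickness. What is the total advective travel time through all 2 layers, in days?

With flow normal to the layers, continuity requires the same specific discharge q through every layer.
Σ(b_i/K_i) = 2.34/8.48 + 3.13/0.360 = 8.970 d.
q = Δh / Σ(b_i/K_i) = 1.34 / 8.970 = 0.1494 m/day.
In each layer the seepage velocity is v_i = q/n_i, so the layer transit time is t_i = b_i·n_i / q:
  layer 1 (karst limestone): t_1 = 2.34 × 0.13 / 0.1494 = 2.036 d
  layer 2 (weathered basalt): t_2 = 3.13 × 0.15 / 0.1494 = 3.143 d
Total t = Σ t_i = 5.179 days.

5.18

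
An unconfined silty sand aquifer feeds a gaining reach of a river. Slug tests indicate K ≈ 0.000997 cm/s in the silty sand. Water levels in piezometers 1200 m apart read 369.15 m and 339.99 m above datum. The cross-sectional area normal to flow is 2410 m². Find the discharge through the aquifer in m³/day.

Convert K: 0.000997 cm/s × 864 = 0.8614 m/day.
Hydraulic gradient i = (369.15 − 339.99) / 1200 = 29.16 / 1200 = 0.02430.
Darcy's law: Q = K · A · i = 0.8614 × 2410 × 0.02430 = 50.45 m³/day.

50.4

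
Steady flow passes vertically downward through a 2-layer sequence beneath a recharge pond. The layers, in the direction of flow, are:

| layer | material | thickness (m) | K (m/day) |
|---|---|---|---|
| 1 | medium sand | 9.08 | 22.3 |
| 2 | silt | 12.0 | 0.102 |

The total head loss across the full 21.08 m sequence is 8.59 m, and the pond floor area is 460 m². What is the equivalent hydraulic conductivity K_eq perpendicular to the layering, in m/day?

Flow is perpendicular to layering, so the layers act in series and the equivalent K is the thickness-weighted harmonic mean.
Total thickness L = 9.08 + 12.0 = 21.08 m.
Σ(b_i/K_i) = 9.08/22.3 + 12.0/0.102 = 118.1 d.
K_eq = L / Σ(b_i/K_i) = 21.08 / 118.1 = 0.1786 m/day.

0.179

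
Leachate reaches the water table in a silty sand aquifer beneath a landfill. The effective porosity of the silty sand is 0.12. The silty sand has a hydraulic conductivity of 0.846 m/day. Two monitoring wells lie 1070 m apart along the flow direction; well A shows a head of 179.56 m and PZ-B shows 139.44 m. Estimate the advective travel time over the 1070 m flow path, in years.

Hydraulic gradient i = (179.56 − 139.44) / 1070 = 40.12 / 1070 = 0.03750.
Darcy flux q = K · i = 0.8460 × 0.03750 = 0.03172 m/day.
Seepage velocity v = q / n_e = 0.03172 / 0.12 = 0.2643 m/day.
Travel time t = L / v = 1070 / 0.2643 = 4048 days = 11.08 years.

11.1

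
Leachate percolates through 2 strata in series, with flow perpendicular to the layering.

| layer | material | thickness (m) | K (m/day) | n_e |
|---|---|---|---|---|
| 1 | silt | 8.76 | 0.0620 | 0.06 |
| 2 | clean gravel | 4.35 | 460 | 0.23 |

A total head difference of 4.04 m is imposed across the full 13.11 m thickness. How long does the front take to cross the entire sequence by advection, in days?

53.4

With flow normal to the layers, continuity requires the same specific discharge q through every layer.
Σ(b_i/K_i) = 8.76/0.0620 + 4.35/460 = 141.3 d.
q = Δh / Σ(b_i/K_i) = 4.04 / 141.3 = 0.02859 m/day.
In each layer the seepage velocity is v_i = q/n_i, so the layer transit time is t_i = b_i·n_i / q:
  layer 1 (silt): t_1 = 8.76 × 0.06 / 0.02859 = 18.38 d
  layer 2 (clean gravel): t_2 = 4.35 × 0.23 / 0.02859 = 34.99 d
Total t = Σ t_i = 53.38 days.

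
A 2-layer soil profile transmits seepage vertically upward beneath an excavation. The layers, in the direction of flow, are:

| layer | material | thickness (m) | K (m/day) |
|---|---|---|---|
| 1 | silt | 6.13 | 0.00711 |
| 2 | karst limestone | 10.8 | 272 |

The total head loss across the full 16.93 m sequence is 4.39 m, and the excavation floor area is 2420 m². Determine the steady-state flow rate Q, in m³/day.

12.3

Flow is perpendicular to layering, so the layers act in series and the equivalent K is the thickness-weighted harmonic mean.
Total thickness L = 6.13 + 10.8 = 16.93 m.
Σ(b_i/K_i) = 6.13/0.00711 + 10.8/272 = 862.2 d.
K_eq = L / Σ(b_i/K_i) = 16.93 / 862.2 = 0.01964 m/day.
Q = K_eq · A · (Δh/L) = 0.01964 × 2420 × (4.39/16.93) = 12.32 m³/day.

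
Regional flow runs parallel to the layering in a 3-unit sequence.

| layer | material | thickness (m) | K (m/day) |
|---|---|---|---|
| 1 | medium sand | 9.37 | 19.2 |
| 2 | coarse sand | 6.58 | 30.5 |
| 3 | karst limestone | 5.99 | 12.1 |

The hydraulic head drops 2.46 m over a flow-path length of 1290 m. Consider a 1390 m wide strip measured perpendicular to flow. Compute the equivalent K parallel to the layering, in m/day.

20.7

Flow is parallel to layering, so each bed carries its own Darcy discharge and the transmissivities add.
Σ(K_i·b_i) = 19.2×9.37 + 30.5×6.58 + 12.1×5.99 = 453.1 m²/day.
Total thickness b = 21.94 m, so K_eq = Σ(K_i·b_i)/b = 20.65 m/day.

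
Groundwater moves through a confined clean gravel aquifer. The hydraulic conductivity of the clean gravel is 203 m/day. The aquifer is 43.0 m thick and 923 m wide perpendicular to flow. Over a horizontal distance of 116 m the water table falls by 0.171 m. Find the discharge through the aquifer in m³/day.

11900

Cross-sectional area A = 923 × 43.0 = 39689 m².
Hydraulic gradient i = Δh / L = 0.171 / 116 = 0.001474.
Darcy's law: Q = K · A · i = 203.0 × 39689 × 0.001474 = 11877 m³/day.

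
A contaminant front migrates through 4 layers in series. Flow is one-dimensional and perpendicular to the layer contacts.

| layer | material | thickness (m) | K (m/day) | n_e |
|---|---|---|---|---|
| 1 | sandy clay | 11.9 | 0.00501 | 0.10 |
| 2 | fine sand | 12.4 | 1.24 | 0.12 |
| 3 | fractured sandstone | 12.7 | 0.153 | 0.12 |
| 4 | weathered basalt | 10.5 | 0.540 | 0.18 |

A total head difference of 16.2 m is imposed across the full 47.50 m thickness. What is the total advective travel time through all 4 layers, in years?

With flow normal to the layers, continuity requires the same specific discharge q through every layer.
Σ(b_i/K_i) = 11.9/0.00501 + 12.4/1.24 + 12.7/0.153 + 10.5/0.540 = 2488 d.
q = Δh / Σ(b_i/K_i) = 16.2 / 2488 = 0.006512 m/day.
In each layer the seepage velocity is v_i = q/n_i, so the layer transit time is t_i = b_i·n_i / q:
  layer 1 (sandy clay): t_1 = 11.9 × 0.10 / 0.006512 = 182.7 d
  layer 2 (fine sand): t_2 = 12.4 × 0.12 / 0.006512 = 228.5 d
  layer 3 (fractured sandstone): t_3 = 12.7 × 0.12 / 0.006512 = 234.0 d
  layer 4 (weathered basalt): t_4 = 10.5 × 0.18 / 0.006512 = 290.2 d
Total t = Σ t_i = 935.5 days = 2.561 years.

2.56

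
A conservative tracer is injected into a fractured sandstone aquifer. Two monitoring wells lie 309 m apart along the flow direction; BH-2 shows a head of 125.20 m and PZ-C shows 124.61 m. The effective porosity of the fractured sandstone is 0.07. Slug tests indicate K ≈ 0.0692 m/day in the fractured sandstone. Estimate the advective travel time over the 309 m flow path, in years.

Hydraulic gradient i = (125.20 − 124.61) / 309 = 0.59 / 309 = 0.001909.
Darcy flux q = K · i = 0.06920 × 0.001909 = 0.0001321 m/day.
Seepage velocity v = q / n_e = 0.0001321 / 0.07 = 0.001888 m/day.
Travel time t = L / v = 309 / 0.001888 = 1.637e+05 days = 448.2 years.

448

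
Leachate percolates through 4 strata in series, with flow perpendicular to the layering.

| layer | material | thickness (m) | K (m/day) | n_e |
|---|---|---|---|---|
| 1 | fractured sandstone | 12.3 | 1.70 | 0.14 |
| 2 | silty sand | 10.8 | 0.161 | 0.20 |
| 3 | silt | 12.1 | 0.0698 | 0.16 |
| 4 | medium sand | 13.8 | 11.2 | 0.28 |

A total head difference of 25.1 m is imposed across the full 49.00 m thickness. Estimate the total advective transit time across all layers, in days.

96.0

With flow normal to the layers, continuity requires the same specific discharge q through every layer.
Σ(b_i/K_i) = 12.3/1.70 + 10.8/0.161 + 12.1/0.0698 + 13.8/11.2 = 248.9 d.
q = Δh / Σ(b_i/K_i) = 25.1 / 248.9 = 0.1008 m/day.
In each layer the seepage velocity is v_i = q/n_i, so the layer transit time is t_i = b_i·n_i / q:
  layer 1 (fractured sandstone): t_1 = 12.3 × 0.14 / 0.1008 = 17.08 d
  layer 2 (silty sand): t_2 = 10.8 × 0.20 / 0.1008 = 21.42 d
  layer 3 (silt): t_3 = 12.1 × 0.16 / 0.1008 = 19.20 d
  layer 4 (medium sand): t_4 = 13.8 × 0.28 / 0.1008 = 38.32 d
Total t = Σ t_i = 96.01 days.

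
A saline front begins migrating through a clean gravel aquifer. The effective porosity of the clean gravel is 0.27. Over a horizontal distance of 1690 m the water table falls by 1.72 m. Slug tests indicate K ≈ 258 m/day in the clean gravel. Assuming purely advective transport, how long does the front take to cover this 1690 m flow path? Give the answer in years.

Hydraulic gradient i = Δh / L = 1.72 / 1690 = 0.001018.
Darcy flux q = K · i = 258.0 × 0.001018 = 0.2626 m/day.
Seepage velocity v = q / n_e = 0.2626 / 0.27 = 0.9725 m/day.
Travel time t = L / v = 1690 / 0.9725 = 1738 days = 4.758 years.

4.76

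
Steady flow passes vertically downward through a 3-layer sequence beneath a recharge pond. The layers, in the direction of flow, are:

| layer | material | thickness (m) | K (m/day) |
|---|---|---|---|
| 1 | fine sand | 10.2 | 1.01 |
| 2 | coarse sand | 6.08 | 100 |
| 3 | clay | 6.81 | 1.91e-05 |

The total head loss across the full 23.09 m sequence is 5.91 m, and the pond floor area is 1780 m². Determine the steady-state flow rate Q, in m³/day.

0.0295

Flow is perpendicular to layering, so the layers act in series and the equivalent K is the thickness-weighted harmonic mean.
Total thickness L = 10.2 + 6.08 + 6.81 = 23.09 m.
Σ(b_i/K_i) = 10.2/1.01 + 6.08/100 + 6.81/1.91e-05 = 3.566e+05 d.
K_eq = L / Σ(b_i/K_i) = 23.09 / 3.566e+05 = 6.476e-05 m/day.
Q = K_eq · A · (Δh/L) = 6.476e-05 × 1780 × (5.91/23.09) = 0.02950 m³/day.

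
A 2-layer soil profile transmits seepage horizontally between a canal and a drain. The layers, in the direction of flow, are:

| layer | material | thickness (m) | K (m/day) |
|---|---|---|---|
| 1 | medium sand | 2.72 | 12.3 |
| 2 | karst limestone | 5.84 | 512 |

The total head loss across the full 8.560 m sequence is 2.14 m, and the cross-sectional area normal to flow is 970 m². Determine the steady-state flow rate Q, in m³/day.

Flow is perpendicular to layering, so the layers act in series and the equivalent K is the thickness-weighted harmonic mean.
Total thickness L = 2.72 + 5.84 = 8.560 m.
Σ(b_i/K_i) = 2.72/12.3 + 5.84/512 = 0.2325 d.
K_eq = L / Σ(b_i/K_i) = 8.560 / 0.2325 = 36.81 m/day.
Q = K_eq · A · (Δh/L) = 36.81 × 970 × (2.14/8.560) = 8926 m³/day.

8930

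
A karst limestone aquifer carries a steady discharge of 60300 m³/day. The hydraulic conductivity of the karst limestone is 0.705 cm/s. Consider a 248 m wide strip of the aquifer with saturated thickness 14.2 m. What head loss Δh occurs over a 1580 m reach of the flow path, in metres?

Convert K: 0.705 cm/s × 864 = 609.1 m/day.
Cross-sectional area A = 248 × 14.2 = 3522 m².
From Q = K·A·i, i = Q / (K·A) = 60300 / (609.1 × 3522) = 0.02811.
Head loss Δh = i · L = 0.02811 × 1580 = 44.42 m.

44.4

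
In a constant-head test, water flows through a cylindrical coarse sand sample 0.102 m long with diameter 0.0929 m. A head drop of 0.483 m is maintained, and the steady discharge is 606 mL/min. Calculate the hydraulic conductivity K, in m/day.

Cross-sectional area A = π·(d/2)² = π × (0.0929/2)² = 0.006778 m².
Convert discharge: 606 mL/min = 1.010e-05 m³/s.
Darcy's law rearranged: K = Q·L / (A·Δh) = 1.010e-05 × 0.102 / (0.006778 × 0.483) = 0.0003147 m/s = 27.19 m/day.

27.2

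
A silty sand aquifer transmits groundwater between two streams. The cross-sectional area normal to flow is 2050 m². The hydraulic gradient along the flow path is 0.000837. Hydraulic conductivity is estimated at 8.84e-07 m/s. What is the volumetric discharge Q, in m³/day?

0.131

Convert K: 8.84e-07 m/s × 86400 = 0.07638 m/day.
Hydraulic gradient i = 0.000837.
Darcy's law: Q = K · A · i = 0.07638 × 2050 × 0.0008370 = 0.1311 m³/day.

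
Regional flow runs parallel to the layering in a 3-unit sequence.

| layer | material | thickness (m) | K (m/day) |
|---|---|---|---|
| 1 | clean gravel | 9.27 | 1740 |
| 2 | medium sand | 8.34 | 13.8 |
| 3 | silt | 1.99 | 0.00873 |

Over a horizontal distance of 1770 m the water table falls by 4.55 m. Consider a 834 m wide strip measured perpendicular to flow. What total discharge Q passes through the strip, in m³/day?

34800

Flow is parallel to layering, so each bed carries its own Darcy discharge and the transmissivities add.
Σ(K_i·b_i) = 1740×9.27 + 13.8×8.34 + 0.00873×1.99 = 16245 m²/day.
Hydraulic gradient i = Δh / L = 4.55 / 1770 = 0.002571.
Q = Σ(K_i·b_i) · W · i = 16245 × 834 × 0.002571 = 34827 m³/day.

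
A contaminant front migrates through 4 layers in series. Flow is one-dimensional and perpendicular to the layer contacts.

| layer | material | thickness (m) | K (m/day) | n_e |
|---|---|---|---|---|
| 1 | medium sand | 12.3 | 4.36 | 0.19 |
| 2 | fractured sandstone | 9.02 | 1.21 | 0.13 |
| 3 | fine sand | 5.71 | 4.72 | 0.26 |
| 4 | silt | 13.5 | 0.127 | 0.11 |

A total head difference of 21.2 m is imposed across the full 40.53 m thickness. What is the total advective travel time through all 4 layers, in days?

With flow normal to the layers, continuity requires the same specific discharge q through every layer.
Σ(b_i/K_i) = 12.3/4.36 + 9.02/1.21 + 5.71/4.72 + 13.5/0.127 = 117.8 d.
q = Δh / Σ(b_i/K_i) = 21.2 / 117.8 = 0.1800 m/day.
In each layer the seepage velocity is v_i = q/n_i, so the layer transit time is t_i = b_i·n_i / q:
  layer 1 (medium sand): t_1 = 12.3 × 0.19 / 0.1800 = 12.98 d
  layer 2 (fractured sandstone): t_2 = 9.02 × 0.13 / 0.1800 = 6.515 d
  layer 3 (fine sand): t_3 = 5.71 × 0.26 / 0.1800 = 8.248 d
  layer 4 (silt): t_4 = 13.5 × 0.11 / 0.1800 = 8.250 d
Total t = Σ t_i = 36.00 days.

36.0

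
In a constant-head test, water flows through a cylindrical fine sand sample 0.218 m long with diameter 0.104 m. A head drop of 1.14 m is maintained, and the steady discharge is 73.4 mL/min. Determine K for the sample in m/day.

2.38

Cross-sectional area A = π·(d/2)² = π × (0.104/2)² = 0.008495 m².
Convert discharge: 73.4 mL/min = 1.223e-06 m³/s.
Darcy's law rearranged: K = Q·L / (A·Δh) = 1.223e-06 × 0.218 / (0.008495 × 1.14) = 2.754e-05 m/s = 2.379 m/day.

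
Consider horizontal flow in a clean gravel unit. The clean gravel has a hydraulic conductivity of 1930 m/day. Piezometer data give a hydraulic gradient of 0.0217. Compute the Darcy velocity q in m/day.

41.9

Hydraulic gradient i = 0.0217.
Specific discharge q = K · i = 1930 × 0.02170 = 41.88 m/day.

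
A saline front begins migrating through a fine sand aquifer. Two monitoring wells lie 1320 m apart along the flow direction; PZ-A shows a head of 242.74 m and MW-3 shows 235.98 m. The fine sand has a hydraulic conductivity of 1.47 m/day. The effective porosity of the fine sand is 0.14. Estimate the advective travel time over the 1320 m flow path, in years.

Hydraulic gradient i = (242.74 − 235.98) / 1320 = 6.76 / 1320 = 0.005121.
Darcy flux q = K · i = 1.470 × 0.005121 = 0.007528 m/day.
Seepage velocity v = q / n_e = 0.007528 / 0.14 = 0.05377 m/day.
Travel time t = L / v = 1320 / 0.05377 = 24548 days = 67.21 years.

67.2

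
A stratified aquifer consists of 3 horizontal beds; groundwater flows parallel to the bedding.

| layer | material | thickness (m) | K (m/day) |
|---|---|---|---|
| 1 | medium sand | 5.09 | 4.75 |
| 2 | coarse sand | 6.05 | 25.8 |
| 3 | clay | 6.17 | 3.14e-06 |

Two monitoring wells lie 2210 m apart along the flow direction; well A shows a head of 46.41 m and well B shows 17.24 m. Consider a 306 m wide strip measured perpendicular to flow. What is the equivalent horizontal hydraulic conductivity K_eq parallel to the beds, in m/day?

10.4

Flow is parallel to layering, so each bed carries its own Darcy discharge and the transmissivities add.
Σ(K_i·b_i) = 4.75×5.09 + 25.8×6.05 + 3.14e-06×6.17 = 180.3 m²/day.
Total thickness b = 17.31 m, so K_eq = Σ(K_i·b_i)/b = 10.41 m/day.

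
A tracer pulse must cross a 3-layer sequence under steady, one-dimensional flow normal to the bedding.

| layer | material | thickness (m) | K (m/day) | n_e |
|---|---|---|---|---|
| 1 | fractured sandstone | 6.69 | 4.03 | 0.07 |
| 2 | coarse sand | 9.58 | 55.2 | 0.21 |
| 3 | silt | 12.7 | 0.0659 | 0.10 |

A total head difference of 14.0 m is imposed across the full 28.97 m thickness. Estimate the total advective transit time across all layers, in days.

52.1

With flow normal to the layers, continuity requires the same specific discharge q through every layer.
Σ(b_i/K_i) = 6.69/4.03 + 9.58/55.2 + 12.7/0.0659 = 194.5 d.
q = Δh / Σ(b_i/K_i) = 14.0 / 194.5 = 0.07196 m/day.
In each layer the seepage velocity is v_i = q/n_i, so the layer transit time is t_i = b_i·n_i / q:
  layer 1 (fractured sandstone): t_1 = 6.69 × 0.07 / 0.07196 = 6.508 d
  layer 2 (coarse sand): t_2 = 9.58 × 0.21 / 0.07196 = 27.96 d
  layer 3 (silt): t_3 = 12.7 × 0.10 / 0.07196 = 17.65 d
Total t = Σ t_i = 52.11 days.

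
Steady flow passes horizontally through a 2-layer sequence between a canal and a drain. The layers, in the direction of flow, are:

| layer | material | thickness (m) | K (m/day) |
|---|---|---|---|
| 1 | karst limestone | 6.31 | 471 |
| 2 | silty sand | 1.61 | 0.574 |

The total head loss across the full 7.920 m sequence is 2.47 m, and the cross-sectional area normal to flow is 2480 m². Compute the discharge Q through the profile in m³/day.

Flow is perpendicular to layering, so the layers act in series and the equivalent K is the thickness-weighted harmonic mean.
Total thickness L = 6.31 + 1.61 = 7.920 m.
Σ(b_i/K_i) = 6.31/471 + 1.61/0.574 = 2.818 d.
K_eq = L / Σ(b_i/K_i) = 7.920 / 2.818 = 2.810 m/day.
Q = K_eq · A · (Δh/L) = 2.810 × 2480 × (2.47/7.920) = 2174 m³/day.

2170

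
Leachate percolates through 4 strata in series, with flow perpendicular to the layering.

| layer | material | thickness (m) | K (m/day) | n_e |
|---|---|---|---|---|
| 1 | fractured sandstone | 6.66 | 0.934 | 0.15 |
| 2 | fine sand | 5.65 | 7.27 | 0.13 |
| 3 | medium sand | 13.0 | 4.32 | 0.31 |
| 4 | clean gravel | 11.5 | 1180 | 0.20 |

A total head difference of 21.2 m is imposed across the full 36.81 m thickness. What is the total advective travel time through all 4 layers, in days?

4.16

With flow normal to the layers, continuity requires the same specific discharge q through every layer.
Σ(b_i/K_i) = 6.66/0.934 + 5.65/7.27 + 13.0/4.32 + 11.5/1180 = 10.93 d.
q = Δh / Σ(b_i/K_i) = 21.2 / 10.93 = 1.940 m/day.
In each layer the seepage velocity is v_i = q/n_i, so the layer transit time is t_i = b_i·n_i / q:
  layer 1 (fractured sandstone): t_1 = 6.66 × 0.15 / 1.940 = 0.5149 d
  layer 2 (fine sand): t_2 = 5.65 × 0.13 / 1.940 = 0.3786 d
  layer 3 (medium sand): t_3 = 13.0 × 0.31 / 1.940 = 2.077 d
  layer 4 (clean gravel): t_4 = 11.5 × 0.20 / 1.940 = 1.185 d
Total t = Σ t_i = 4.156 days.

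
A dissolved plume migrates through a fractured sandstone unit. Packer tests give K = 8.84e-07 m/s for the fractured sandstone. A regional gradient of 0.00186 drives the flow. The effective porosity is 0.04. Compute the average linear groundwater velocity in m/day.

0.00355

Convert K: 8.84e-07 m/s × 86400 = 0.07638 m/day.
Hydraulic gradient i = 0.00186.
Darcy flux q = K · i = 0.07638 × 0.001860 = 0.0001421 m/day.
Seepage velocity v = q / n_e = 0.0001421 / 0.04 = 0.003552 m/day.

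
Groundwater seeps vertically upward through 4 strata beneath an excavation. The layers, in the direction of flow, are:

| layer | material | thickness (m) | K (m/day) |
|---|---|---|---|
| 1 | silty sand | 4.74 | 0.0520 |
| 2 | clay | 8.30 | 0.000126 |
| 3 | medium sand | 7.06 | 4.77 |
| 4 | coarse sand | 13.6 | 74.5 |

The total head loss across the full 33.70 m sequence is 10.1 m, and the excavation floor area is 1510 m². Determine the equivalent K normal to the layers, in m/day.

Flow is perpendicular to layering, so the layers act in series and the equivalent K is the thickness-weighted harmonic mean.
Total thickness L = 4.74 + 8.30 + 7.06 + 13.6 = 33.70 m.
Σ(b_i/K_i) = 4.74/0.0520 + 8.30/0.000126 + 7.06/4.77 + 13.6/74.5 = 65966 d.
K_eq = L / Σ(b_i/K_i) = 33.70 / 65966 = 0.0005109 m/day.

0.000511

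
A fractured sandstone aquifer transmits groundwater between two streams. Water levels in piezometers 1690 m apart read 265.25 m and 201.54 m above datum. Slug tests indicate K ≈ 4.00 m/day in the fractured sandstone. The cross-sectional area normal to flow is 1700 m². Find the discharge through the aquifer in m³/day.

256

Hydraulic gradient i = (265.25 − 201.54) / 1690 = 63.71 / 1690 = 0.03770.
Darcy's law: Q = K · A · i = 4.000 × 1700 × 0.03770 = 256.3 m³/day.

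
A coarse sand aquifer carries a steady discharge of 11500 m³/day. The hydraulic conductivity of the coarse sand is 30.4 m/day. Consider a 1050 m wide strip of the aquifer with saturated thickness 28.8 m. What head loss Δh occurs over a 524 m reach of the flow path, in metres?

6.56

Cross-sectional area A = 1050 × 28.8 = 30240 m².
From Q = K·A·i, i = Q / (K·A) = 11500 / (30.40 × 30240) = 0.01251.
Head loss Δh = i · L = 0.01251 × 524 = 6.555 m.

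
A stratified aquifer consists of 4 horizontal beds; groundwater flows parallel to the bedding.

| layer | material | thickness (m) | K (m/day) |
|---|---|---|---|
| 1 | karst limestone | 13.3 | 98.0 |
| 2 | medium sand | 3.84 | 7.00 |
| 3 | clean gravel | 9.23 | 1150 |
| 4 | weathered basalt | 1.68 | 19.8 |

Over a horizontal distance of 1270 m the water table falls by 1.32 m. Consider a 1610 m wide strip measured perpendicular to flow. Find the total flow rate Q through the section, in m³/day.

Flow is parallel to layering, so each bed carries its own Darcy discharge and the transmissivities add.
Σ(K_i·b_i) = 98.0×13.3 + 7.00×3.84 + 1150×9.23 + 19.8×1.68 = 11978 m²/day.
Hydraulic gradient i = Δh / L = 1.32 / 1270 = 0.001039.
Q = Σ(K_i·b_i) · W · i = 11978 × 1610 × 0.001039 = 20044 m³/day.

20000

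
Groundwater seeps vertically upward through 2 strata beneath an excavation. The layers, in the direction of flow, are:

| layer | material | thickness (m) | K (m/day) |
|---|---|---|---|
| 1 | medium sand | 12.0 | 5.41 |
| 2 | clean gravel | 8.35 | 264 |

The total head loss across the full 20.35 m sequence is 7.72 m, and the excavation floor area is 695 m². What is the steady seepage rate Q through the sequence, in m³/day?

2380

Flow is perpendicular to layering, so the layers act in series and the equivalent K is the thickness-weighted harmonic mean.
Total thickness L = 12.0 + 8.35 = 20.35 m.
Σ(b_i/K_i) = 12.0/5.41 + 8.35/264 = 2.250 d.
K_eq = L / Σ(b_i/K_i) = 20.35 / 2.250 = 9.045 m/day.
Q = K_eq · A · (Δh/L) = 9.045 × 695 × (7.72/20.35) = 2385 m³/day.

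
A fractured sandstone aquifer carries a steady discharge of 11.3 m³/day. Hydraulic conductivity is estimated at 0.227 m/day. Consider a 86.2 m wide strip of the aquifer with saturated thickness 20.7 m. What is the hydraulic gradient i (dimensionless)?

Cross-sectional area A = 86.2 × 20.7 = 1784 m².
From Q = K·A·i, i = Q / (K·A) = 11.3 / (0.2270 × 1784) = 0.02790.

0.0279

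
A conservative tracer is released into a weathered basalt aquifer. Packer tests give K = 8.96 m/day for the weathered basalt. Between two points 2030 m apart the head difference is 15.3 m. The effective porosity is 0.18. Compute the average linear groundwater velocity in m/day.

Hydraulic gradient i = Δh / L = 15.3 / 2030 = 0.007537.
Darcy flux q = K · i = 8.960 × 0.007537 = 0.06753 m/day.
Seepage velocity v = q / n_e = 0.06753 / 0.18 = 0.3752 m/day.

0.375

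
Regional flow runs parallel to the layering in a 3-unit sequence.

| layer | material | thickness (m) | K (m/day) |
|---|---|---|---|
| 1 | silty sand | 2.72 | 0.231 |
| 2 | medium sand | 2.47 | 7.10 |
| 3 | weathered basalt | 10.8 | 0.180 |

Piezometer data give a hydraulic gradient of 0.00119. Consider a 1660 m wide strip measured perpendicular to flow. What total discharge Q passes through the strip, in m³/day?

Flow is parallel to layering, so each bed carries its own Darcy discharge and the transmissivities add.
Σ(K_i·b_i) = 0.231×2.72 + 7.10×2.47 + 0.180×10.8 = 20.11 m²/day.
Hydraulic gradient i = 0.00119.
Q = Σ(K_i·b_i) · W · i = 20.11 × 1660 × 0.001190 = 39.72 m³/day.

39.7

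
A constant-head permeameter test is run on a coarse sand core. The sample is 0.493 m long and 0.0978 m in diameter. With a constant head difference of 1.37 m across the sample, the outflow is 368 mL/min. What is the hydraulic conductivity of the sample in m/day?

Cross-sectional area A = π·(d/2)² = π × (0.0978/2)² = 0.007512 m².
Convert discharge: 368 mL/min = 6.133e-06 m³/s.
Darcy's law rearranged: K = Q·L / (A·Δh) = 6.133e-06 × 0.493 / (0.007512 × 1.37) = 0.0002938 m/s = 25.38 m/day.

25.4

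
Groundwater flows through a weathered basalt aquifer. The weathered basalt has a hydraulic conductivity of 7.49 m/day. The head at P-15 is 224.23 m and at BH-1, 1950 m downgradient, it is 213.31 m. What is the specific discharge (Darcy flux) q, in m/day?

0.0419

Hydraulic gradient i = (224.23 − 213.31) / 1950 = 10.92 / 1950 = 0.005600.
Specific discharge q = K · i = 7.490 × 0.005600 = 0.04194 m/day.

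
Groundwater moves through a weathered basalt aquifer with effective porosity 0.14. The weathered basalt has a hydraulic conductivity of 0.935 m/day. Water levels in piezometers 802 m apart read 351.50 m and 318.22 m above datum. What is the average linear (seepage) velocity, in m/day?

0.277

Hydraulic gradient i = (351.50 − 318.22) / 802 = 33.28 / 802 = 0.04150.
Darcy flux q = K · i = 0.9350 × 0.04150 = 0.03880 m/day.
Seepage velocity v = q / n_e = 0.03880 / 0.14 = 0.2771 m/day.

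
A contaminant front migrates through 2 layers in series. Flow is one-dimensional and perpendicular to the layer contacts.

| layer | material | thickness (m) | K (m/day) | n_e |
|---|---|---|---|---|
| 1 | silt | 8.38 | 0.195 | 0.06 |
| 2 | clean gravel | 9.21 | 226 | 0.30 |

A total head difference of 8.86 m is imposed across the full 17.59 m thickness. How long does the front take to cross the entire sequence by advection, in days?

With flow normal to the layers, continuity requires the same specific discharge q through every layer.
Σ(b_i/K_i) = 8.38/0.195 + 9.21/226 = 43.02 d.
q = Δh / Σ(b_i/K_i) = 8.86 / 43.02 = 0.2060 m/day.
In each layer the seepage velocity is v_i = q/n_i, so the layer transit time is t_i = b_i·n_i / q:
  layer 1 (silt): t_1 = 8.38 × 0.06 / 0.2060 = 2.441 d
  layer 2 (clean gravel): t_2 = 9.21 × 0.30 / 0.2060 = 13.41 d
Total t = Σ t_i = 15.86 days.

15.9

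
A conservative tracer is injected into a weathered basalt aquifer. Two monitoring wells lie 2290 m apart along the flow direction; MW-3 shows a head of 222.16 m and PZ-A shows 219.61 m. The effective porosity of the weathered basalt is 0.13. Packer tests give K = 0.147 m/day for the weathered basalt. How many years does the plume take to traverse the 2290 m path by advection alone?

Hydraulic gradient i = (222.16 − 219.61) / 2290 = 2.55 / 2290 = 0.001114.
Darcy flux q = K · i = 0.1470 × 0.001114 = 0.0001637 m/day.
Seepage velocity v = q / n_e = 0.0001637 / 0.13 = 0.001259 m/day.
Travel time t = L / v = 2290 / 0.001259 = 1.819e+06 days = 4979 years.

4980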